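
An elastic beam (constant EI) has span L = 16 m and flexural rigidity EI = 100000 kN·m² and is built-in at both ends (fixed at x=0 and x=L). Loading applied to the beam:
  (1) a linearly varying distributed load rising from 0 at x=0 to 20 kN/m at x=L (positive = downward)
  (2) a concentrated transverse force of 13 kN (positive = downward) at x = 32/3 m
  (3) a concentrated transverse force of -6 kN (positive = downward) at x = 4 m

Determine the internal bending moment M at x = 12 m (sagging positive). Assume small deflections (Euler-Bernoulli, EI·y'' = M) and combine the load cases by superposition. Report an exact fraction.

M(12) = 5809/108 kN·m

Load 1 — triangular load w₀=20 kN/m (0→w₀ over full span):
  M_1 = 3w₀Lx/20 - w₀L²/30 - w₀x³/(6L) = 3·20·16·12/20 - 20·16²/30 - 20·12³/(6·16) = 136/3 kN·m
Load 2 — point force P=13 kN at a=32/3 m (b=L-a=16/3):
  M_2 = Pa²(a+3b)(L-x)/L³ - Pa²b/L²  [x>a] = 13·(32/3)²·((32/3)+3·(16/3))·(16-12)/16³ - 13·(32/3)²·(16/3)/16² = 208/27 kN·m
Load 3 — point force P=-6 kN at a=4 m (b=L-a=12):
  M_3 = Pa²(a+3b)(L-x)/L³ - Pa²b/L²  [x>a] = (-6)·4²·(4+3·12)·(16-12)/16³ - (-6)·4²·12/16² = 3/4 kN·m
Superposition: M = Σ M_i = 5809/108 kN·m ≈ 53.787037 kN·m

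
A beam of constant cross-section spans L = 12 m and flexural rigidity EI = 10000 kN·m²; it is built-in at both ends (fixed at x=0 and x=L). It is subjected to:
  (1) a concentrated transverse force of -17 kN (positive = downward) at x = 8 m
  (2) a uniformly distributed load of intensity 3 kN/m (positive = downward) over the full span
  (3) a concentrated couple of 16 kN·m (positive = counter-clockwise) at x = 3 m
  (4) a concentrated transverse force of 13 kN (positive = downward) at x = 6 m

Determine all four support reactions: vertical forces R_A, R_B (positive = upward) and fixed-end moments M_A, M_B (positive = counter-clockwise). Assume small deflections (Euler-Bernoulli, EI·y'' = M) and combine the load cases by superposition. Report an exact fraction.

R_A = 583/27 kN, M_A = 673/18 kN·m, R_B = 281/27 kN, M_B = -365/18 kN·m

Load 1 — point force P=-17 kN at a=8 m (b=L-a=4):
  R_A = Pb²(3a+b)/L³ = (-17)·4²·(3·8+4)/12³ = -119/27 kN
  M_A = Pab²/L² = (-17)·8·4²/12² = -136/9 kN·m
  R_B = Pa²(a+3b)/L³ = (-17)·8²·(8+3·4)/12³ = -340/27 kN
  M_B = -Pa²b/L² = -(-17)·8²·4/12² = 272/9 kN·m
Load 2 — uniform load w=3 kN/m over full span:
  R_A = wL/2 = 3·12/2 = 18 kN
  M_A = wL²/12 = 3·12²/12 = 36 kN·m
  R_B = wL/2 = 3·12/2 = 18 kN
  M_B = -wL²/12 = -3·12²/12 = -36 kN·m
Load 3 — applied couple M₀=16 kN·m at a=3 m (b=L-a=9):
  R_A = 6M₀ab/L³ = 6·16·3·9/12³ = 3/2 kN
  M_A = M₀b(2a-b)/L² = 16·9·(2·3-9)/12² = -3 kN·m
  R_B = -6M₀ab/L³ = -6·16·3·9/12³ = -3/2 kN
  M_B = M₀a(2b-a)/L² = 16·3·(2·9-3)/12² = 5 kN·m
Load 4 — point force P=13 kN at a=6 m (b=L-a=6):
  R_A = Pb²(3a+b)/L³ = 13·6²·(3·6+6)/12³ = 13/2 kN
  M_A = Pab²/L² = 13·6·6²/12² = 39/2 kN·m
  R_B = Pa²(a+3b)/L³ = 13·6²·(6+3·6)/12³ = 13/2 kN
  M_B = -Pa²b/L² = -13·6²·6/12² = -39/2 kN·m
Superposition: R_A = 583/27 kN, M_A = 673/18 kN·m, R_B = 281/27 kN, M_B = -365/18 kN·m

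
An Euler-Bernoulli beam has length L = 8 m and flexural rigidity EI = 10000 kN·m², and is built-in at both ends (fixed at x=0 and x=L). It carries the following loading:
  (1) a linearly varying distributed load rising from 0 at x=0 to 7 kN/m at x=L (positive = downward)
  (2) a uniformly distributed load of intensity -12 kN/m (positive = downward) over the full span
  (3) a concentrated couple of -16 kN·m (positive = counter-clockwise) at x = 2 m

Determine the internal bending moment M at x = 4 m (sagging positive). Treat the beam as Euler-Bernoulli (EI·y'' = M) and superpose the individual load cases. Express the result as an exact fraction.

M(4) = -56/3 kN·m

Load 1 — triangular load w₀=7 kN/m (0→w₀ over full span):
  M_1 = 3w₀Lx/20 - w₀L²/30 - w₀x³/(6L) = 3·7·8·4/20 - 7·8²/30 - 7·4³/(6·8) = 28/3 kN·m
Load 2 — uniform load w=-12 kN/m over full span:
  M_2 = wLx/2 - wL²/12 - wx²/2 = (-12)·8·4/2 - (-12)·8²/12 - (-12)·4²/2 = -32 kN·m
Load 3 — applied couple M₀=-16 kN·m at a=2 m (b=L-a=6):
  M_3 = R_Ax - M_A - M₀  [x>a] with R_A=-9/4, M_A=3 = (-9/4)·4 - 3 - (-16) = 4 kN·m
Superposition: M = Σ M_i = -56/3 kN·m ≈ -18.666667 kN·m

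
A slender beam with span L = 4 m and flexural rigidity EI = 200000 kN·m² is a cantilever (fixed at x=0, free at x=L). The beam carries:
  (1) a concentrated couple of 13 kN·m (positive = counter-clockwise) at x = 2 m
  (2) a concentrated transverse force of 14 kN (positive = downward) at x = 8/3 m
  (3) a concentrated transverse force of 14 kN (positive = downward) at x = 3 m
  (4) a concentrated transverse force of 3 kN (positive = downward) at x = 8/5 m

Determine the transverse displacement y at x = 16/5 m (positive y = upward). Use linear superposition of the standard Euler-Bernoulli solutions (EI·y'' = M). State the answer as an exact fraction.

y(16/5) = -418531/405000000 m

Load 1 — applied couple M₀=13 kN·m at a=2 m (b=L-a=2):
  y_1 = M₀a(2x-a)/(2EI)  [x>a] = 13·2·(2·(16/5)-2)/(2·200000) = 143/500000 m
Load 2 — point force P=14 kN at a=8/3 m (b=L-a=4/3):
  y_2 = -Pa²(3x-a)/(6EI)  [x>a] = -14·(8/3)²·(3·(16/5)-(8/3))/(6·200000) = -728/1265625 m
Load 3 — point force P=14 kN at a=3 m (b=L-a=1):
  y_3 = -Pa²(3x-a)/(6EI)  [x>a] = -14·3²·(3·(16/5)-3)/(6·200000) = -693/1000000 m
Load 4 — point force P=3 kN at a=8/5 m (b=L-a=12/5):
  y_4 = -Pa²(3x-a)/(6EI)  [x>a] = -3·(8/5)²·(3·(16/5)-(8/5))/(6·200000) = -4/78125 m
Superposition: y = Σ y_i = -418531/405000000 m ≈ -0.001033 m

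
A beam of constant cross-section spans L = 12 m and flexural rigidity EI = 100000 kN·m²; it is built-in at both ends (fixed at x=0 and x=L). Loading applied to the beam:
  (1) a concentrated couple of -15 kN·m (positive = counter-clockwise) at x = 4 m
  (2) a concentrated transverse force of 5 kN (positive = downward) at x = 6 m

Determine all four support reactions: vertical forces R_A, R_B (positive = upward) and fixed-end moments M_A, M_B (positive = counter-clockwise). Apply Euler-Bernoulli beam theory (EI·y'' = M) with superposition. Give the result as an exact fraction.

R_A = 5/6 kN, M_A = 15/2 kN·m, R_B = 25/6 kN, M_B = -25/2 kN·m

Load 1 — applied couple M₀=-15 kN·m at a=4 m (b=L-a=8):
  R_A = 6M₀ab/L³ = 6·(-15)·4·8/12³ = -5/3 kN
  M_A = M₀b(2a-b)/L² = (-15)·8·(2·4-8)/12² = 0 kN·m
  R_B = -6M₀ab/L³ = -6·(-15)·4·8/12³ = 5/3 kN
  M_B = M₀a(2b-a)/L² = (-15)·4·(2·8-4)/12² = -5 kN·m
Load 2 — point force P=5 kN at a=6 m (b=L-a=6):
  R_A = Pb²(3a+b)/L³ = 5·6²·(3·6+6)/12³ = 5/2 kN
  M_A = Pab²/L² = 5·6·6²/12² = 15/2 kN·m
  R_B = Pa²(a+3b)/L³ = 5·6²·(6+3·6)/12³ = 5/2 kN
  M_B = -Pa²b/L² = -5·6²·6/12² = -15/2 kN·m
Superposition: R_A = 5/6 kN, M_A = 15/2 kN·m, R_B = 25/6 kN, M_B = -25/2 kN·m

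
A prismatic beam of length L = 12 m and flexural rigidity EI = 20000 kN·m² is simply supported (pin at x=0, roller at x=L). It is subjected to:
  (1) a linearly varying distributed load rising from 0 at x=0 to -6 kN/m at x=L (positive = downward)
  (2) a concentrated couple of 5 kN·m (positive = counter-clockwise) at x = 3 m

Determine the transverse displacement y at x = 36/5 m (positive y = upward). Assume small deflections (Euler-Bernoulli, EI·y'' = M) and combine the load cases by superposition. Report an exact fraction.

y(36/5) = 12765087/312500000 m

Load 1 — triangular load w₀=-6 kN/m (0→w₀ over full span):
  y_1 = -w₀x(7L⁴-10L²x²+3x⁴)/(360LEI) = -(-6)·(36/5)·(7·12⁴-10·12²·(36/5)²+3·(36/5)⁴)/(360·12·20000) = 383616/9765625 m
Load 2 — applied couple M₀=5 kN·m at a=3 m (b=L-a=9):
  y_2 = (M₀x³/(6L)-M₀(x-a)²/2+C₁x)/EI  [x>a] with C₁=M₀(3b²-L²)/(6L)=55/8 = (5·(36/5)³/(6·12)-5·((36/5)-3)²/2+(55/8)·(36/5))/20000 = 783/500000 m
Superposition: y = Σ y_i = 12765087/312500000 m ≈ 0.040848 m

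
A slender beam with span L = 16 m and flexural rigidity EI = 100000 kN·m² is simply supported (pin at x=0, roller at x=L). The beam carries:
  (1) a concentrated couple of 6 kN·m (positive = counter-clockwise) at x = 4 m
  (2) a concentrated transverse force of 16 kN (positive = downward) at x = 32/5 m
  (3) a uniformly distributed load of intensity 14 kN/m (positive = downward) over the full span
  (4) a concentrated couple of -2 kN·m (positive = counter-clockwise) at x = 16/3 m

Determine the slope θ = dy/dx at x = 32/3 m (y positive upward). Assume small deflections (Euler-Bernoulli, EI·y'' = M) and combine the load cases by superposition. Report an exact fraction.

θ(32/3) = 12989207/1012500000 rad

Load 1 — applied couple M₀=6 kN·m at a=4 m (b=L-a=12):
  θ_1 = (M₀x²/(2L)-M₀(x-a)+C₁)/EI  [x>a] with C₁=M₀(3b²-L²)/(6L)=11 = (6·(32/3)²/(2·16)-6·((32/3)-4)+11)/100000 = -23/300000 rad
Load 2 — point force P=16 kN at a=32/5 m (b=L-a=48/5):
  θ_2 = -Pa(2L²-6Lx+3x²+a²)/(6LEI)  [x>a] = -16·(32/5)·(2·16²-6·16·(32/3)+3·(32/3)²+(32/5)²)/(6·16·100000) = 4864/3515625 rad
Load 3 — uniform load w=14 kN/m over full span:
  θ_3 = -w(L³-6Lx²+4x³)/(24EI) = -14·(16³-6·16·(32/3)²+4·(32/3)³)/(24·100000) = 2912/253125 rad
Load 4 — applied couple M₀=-2 kN·m at a=16/3 m (b=L-a=32/3):
  θ_4 = (M₀x²/(2L)-M₀(x-a)+C₁)/EI  [x>a] with C₁=M₀(3b²-L²)/(6L)=-16/9 = ((-2)·(32/3)²/(2·16)-(-2)·((32/3)-(16/3))+(-16/9))/100000 = 1/56250 rad
Superposition: θ = Σ θ_i = 12989207/1012500000 rad ≈ 0.012829 rad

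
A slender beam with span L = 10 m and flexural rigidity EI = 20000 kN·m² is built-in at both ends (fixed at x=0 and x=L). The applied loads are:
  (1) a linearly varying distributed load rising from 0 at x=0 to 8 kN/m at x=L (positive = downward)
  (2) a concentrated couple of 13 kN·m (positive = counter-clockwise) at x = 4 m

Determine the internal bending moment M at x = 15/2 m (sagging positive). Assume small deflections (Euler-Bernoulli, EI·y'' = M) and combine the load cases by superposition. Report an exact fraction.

Load 1 — triangular load w₀=8 kN/m (0→w₀ over full span):
  M_1 = 3w₀Lx/20 - w₀L²/30 - w₀x³/(6L) = 3·8·10·(15/2)/20 - 8·10²/30 - 8·(15/2)³/(6·10) = 85/12 kN·m
Load 2 — applied couple M₀=13 kN·m at a=4 m (b=L-a=6):
  M_2 = R_Ax - M_A - M₀  [x>a] with R_A=234/125, M_A=39/25 = (234/125)·(15/2) - (39/25) - 13 = -13/25 kN·m
Superposition: M = Σ M_i = 1969/300 kN·m ≈ 6.563333 kN·m

M(15/2) = 1969/300 kN·m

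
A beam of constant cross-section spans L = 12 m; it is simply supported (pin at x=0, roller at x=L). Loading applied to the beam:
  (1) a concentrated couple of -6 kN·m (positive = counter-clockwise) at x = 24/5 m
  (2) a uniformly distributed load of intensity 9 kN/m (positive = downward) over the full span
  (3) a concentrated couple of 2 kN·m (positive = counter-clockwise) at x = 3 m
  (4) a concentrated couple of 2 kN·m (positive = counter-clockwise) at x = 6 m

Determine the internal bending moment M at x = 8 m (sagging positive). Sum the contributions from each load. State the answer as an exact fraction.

Load 1 — applied couple M₀=-6 kN·m at a=24/5 m (b=L-a=36/5):
  M_1 = M₀x/L - M₀  [x>a] = (-6)·8/12 - (-6) = 2 kN·m
Load 2 — uniform load w=9 kN/m over full span:
  M_2 = wx(L-x)/2 = 9·8·(12-8)/2 = 144 kN·m
Load 3 — applied couple M₀=2 kN·m at a=3 m (b=L-a=9):
  M_3 = M₀x/L - M₀  [x>a] = 2·8/12 - 2 = -2/3 kN·m
Load 4 — applied couple M₀=2 kN·m at a=6 m (b=L-a=6):
  M_4 = M₀x/L - M₀  [x>a] = 2·8/12 - 2 = -2/3 kN·m
Superposition: M = Σ M_i = 434/3 kN·m ≈ 144.666667 kN·m

M(8) = 434/3 kN·m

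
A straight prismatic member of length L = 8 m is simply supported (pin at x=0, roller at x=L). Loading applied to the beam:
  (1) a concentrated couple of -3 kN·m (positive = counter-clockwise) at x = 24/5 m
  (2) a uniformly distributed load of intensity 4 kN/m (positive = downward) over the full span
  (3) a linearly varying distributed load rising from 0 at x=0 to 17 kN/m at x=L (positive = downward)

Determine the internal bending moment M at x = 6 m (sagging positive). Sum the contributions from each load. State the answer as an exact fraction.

Load 1 — applied couple M₀=-3 kN·m at a=24/5 m (b=L-a=16/5):
  M_1 = M₀x/L - M₀  [x>a] = (-3)·6/8 - (-3) = 3/4 kN·m
Load 2 — uniform load w=4 kN/m over full span:
  M_2 = wx(L-x)/2 = 4·6·(8-6)/2 = 24 kN·m
Load 3 — triangular load w₀=17 kN/m (0→w₀ over full span):
  M_3 = w₀Lx/6 - w₀x³/(6L) = 17·8·6/6 - 17·6³/(6·8) = 119/2 kN·m
Superposition: M = Σ M_i = 337/4 kN·m ≈ 84.250000 kN·m

M(6) = 337/4 kN·m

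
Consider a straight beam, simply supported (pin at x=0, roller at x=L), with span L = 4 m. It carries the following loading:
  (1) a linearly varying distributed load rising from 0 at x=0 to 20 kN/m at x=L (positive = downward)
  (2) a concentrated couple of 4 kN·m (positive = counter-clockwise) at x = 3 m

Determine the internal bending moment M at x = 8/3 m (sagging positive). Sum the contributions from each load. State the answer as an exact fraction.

Load 1 — triangular load w₀=20 kN/m (0→w₀ over full span):
  M_1 = w₀Lx/6 - w₀x³/(6L) = 20·4·(8/3)/6 - 20·(8/3)³/(6·4) = 1600/81 kN·m
Load 2 — applied couple M₀=4 kN·m at a=3 m (b=L-a=1):
  M_2 = M₀x/L  [x≤a] = 4·(8/3)/4 = 8/3 kN·m
Superposition: M = Σ M_i = 1816/81 kN·m ≈ 22.419753 kN·m

M(8/3) = 1816/81 kN·m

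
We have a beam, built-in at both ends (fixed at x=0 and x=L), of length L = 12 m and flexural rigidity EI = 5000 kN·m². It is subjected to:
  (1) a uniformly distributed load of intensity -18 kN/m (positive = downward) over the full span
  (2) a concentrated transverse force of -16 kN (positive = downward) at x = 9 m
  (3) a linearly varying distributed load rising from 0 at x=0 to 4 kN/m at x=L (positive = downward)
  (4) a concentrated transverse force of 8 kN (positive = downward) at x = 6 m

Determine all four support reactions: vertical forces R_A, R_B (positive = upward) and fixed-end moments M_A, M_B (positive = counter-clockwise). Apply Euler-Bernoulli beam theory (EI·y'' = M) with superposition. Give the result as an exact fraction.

Load 1 — uniform load w=-18 kN/m over full span:
  R_A = wL/2 = (-18)·12/2 = -108 kN
  M_A = wL²/12 = (-18)·12²/12 = -216 kN·m
  R_B = wL/2 = (-18)·12/2 = -108 kN
  M_B = -wL²/12 = -(-18)·12²/12 = 216 kN·m
Load 2 — point force P=-16 kN at a=9 m (b=L-a=3):
  R_A = Pb²(3a+b)/L³ = (-16)·3²·(3·9+3)/12³ = -5/2 kN
  M_A = Pab²/L² = (-16)·9·3²/12² = -9 kN·m
  R_B = Pa²(a+3b)/L³ = (-16)·9²·(9+3·3)/12³ = -27/2 kN
  M_B = -Pa²b/L² = -(-16)·9²·3/12² = 27 kN·m
Load 3 — triangular load w₀=4 kN/m (0→w₀ over full span):
  R_A = 3w₀L/20 = 3·4·12/20 = 36/5 kN
  M_A = w₀L²/30 = 4·12²/30 = 96/5 kN·m
  R_B = 7w₀L/20 = 7·4·12/20 = 84/5 kN
  M_B = -w₀L²/20 = -4·12²/20 = -144/5 kN·m
Load 4 — point force P=8 kN at a=6 m (b=L-a=6):
  R_A = Pb²(3a+b)/L³ = 8·6²·(3·6+6)/12³ = 4 kN
  M_A = Pab²/L² = 8·6·6²/12² = 12 kN·m
  R_B = Pa²(a+3b)/L³ = 8·6²·(6+3·6)/12³ = 4 kN
  M_B = -Pa²b/L² = -8·6²·6/12² = -12 kN·m
Superposition: R_A = -993/10 kN, M_A = -969/5 kN·m, R_B = -1007/10 kN, M_B = 1011/5 kN·m

R_A = -993/10 kN, M_A = -969/5 kN·m, R_B = -1007/10 kN, M_B = 1011/5 kN·m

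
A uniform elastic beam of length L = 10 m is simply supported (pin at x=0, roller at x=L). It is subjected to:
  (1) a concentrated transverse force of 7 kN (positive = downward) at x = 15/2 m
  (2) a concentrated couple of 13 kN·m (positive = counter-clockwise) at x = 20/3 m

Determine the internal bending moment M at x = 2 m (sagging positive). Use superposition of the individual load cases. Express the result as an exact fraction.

Load 1 — point force P=7 kN at a=15/2 m (b=L-a=5/2):
  M_1 = Pbx/L  [x≤a] = 7·(5/2)·2/10 = 7/2 kN·m
Load 2 — applied couple M₀=13 kN·m at a=20/3 m (b=L-a=10/3):
  M_2 = M₀x/L  [x≤a] = 13·2/10 = 13/5 kN·m
Superposition: M = Σ M_i = 61/10 kN·m ≈ 6.100000 kN·m

M(2) = 61/10 kN·m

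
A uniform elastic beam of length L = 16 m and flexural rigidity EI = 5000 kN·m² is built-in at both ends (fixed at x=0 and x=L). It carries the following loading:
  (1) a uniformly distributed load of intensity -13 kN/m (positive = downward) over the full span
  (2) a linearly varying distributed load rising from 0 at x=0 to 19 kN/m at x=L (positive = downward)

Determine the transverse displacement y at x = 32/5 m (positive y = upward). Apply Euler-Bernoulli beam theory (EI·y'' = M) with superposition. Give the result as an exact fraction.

Load 1 — uniform load w=-13 kN/m over full span:
  y_1 = -wx²(L-x)²/(24EI) = -(-13)·(32/5)²·(16-(32/5))²/(24·5000) = 159744/390625 m
Load 2 — triangular load w₀=19 kN/m (0→w₀ over full span):
  y_2 = -w₀x²(L-x)²(x+2L)/(120LEI) = -19·(32/5)²·(16-(32/5))²·((32/5)+2·16)/(120·16·5000) = -2801664/9765625 m
Superposition: y = Σ y_i = 1191936/9765625 m ≈ 0.122054 m

y(32/5) = 1191936/9765625 m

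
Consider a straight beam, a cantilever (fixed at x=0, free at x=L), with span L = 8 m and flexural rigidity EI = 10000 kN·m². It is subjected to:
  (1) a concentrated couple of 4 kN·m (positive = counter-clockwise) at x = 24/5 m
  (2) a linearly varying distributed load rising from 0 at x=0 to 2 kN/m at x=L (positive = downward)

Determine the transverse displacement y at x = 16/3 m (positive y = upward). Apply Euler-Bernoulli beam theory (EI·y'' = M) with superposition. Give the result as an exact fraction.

Load 1 — applied couple M₀=4 kN·m at a=24/5 m (b=L-a=16/5):
  y_1 = M₀a(2x-a)/(2EI)  [x>a] = 4·(24/5)·(2·(16/3)-(24/5))/(2·10000) = 88/15625 m
Load 2 — triangular load w₀=2 kN/m (0→w₀ over full span):
  y_2 = (w₀Lx³/12-w₀L²x²/6-w₀x⁵/(120L))/EI = (2·8·(16/3)³/12-2·8²·(16/3)²/6-2·(16/3)⁵/(120·8))/10000 = -94208/2278125 m
Superposition: y = Σ y_i = -406888/11390625 m ≈ -0.035721 m

y(16/3) = -406888/11390625 m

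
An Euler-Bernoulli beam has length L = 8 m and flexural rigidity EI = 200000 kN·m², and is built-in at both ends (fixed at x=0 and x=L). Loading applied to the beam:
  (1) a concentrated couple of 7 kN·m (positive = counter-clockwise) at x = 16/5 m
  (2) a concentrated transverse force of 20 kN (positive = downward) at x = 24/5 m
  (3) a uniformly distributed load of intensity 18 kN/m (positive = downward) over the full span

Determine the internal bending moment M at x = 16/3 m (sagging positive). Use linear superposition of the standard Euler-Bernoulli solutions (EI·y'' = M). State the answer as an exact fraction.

Load 1 — applied couple M₀=7 kN·m at a=16/5 m (b=L-a=24/5):
  M_1 = R_Ax - M_A - M₀  [x>a] with R_A=63/50, M_A=21/25 = (63/50)·(16/3) - (21/25) - 7 = -28/25 kN·m
Load 2 — point force P=20 kN at a=24/5 m (b=L-a=16/5):
  M_2 = Pa²(a+3b)(L-x)/L³ - Pa²b/L²  [x>a] = 20·(24/5)²·((24/5)+3·(16/5))·(8-(16/3))/8³ - 20·(24/5)²·(16/5)/8² = 288/25 kN·m
Load 3 — uniform load w=18 kN/m over full span:
  M_3 = wLx/2 - wL²/12 - wx²/2 = 18·8·(16/3)/2 - 18·8²/12 - 18·(16/3)²/2 = 32 kN·m
Superposition: M = Σ M_i = 212/5 kN·m ≈ 42.400000 kN·m

M(16/3) = 212/5 kN·m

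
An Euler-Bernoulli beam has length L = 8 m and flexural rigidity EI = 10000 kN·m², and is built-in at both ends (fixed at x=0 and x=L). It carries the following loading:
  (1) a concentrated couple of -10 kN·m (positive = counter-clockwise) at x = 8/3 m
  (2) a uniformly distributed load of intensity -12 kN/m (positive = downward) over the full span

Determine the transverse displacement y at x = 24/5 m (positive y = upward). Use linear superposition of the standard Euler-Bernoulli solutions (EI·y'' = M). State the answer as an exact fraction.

y(24/5) = 38672/3515625 m

Load 1 — applied couple M₀=-10 kN·m at a=8/3 m (b=L-a=16/3):
  y_1 = (R_Ax³/6 - M_Ax²/2 - M₀(x-a)²/2)/EI  [x>a] with R_A=-5/3, M_A=0 = ((-5/3)·(24/5)³/6 - 0·(24/5)²/2 - (-10)·((24/5)-(8/3))²/2)/10000 = -112/140625 m
Load 2 — uniform load w=-12 kN/m over full span:
  y_2 = -wx²(L-x)²/(24EI) = -(-12)·(24/5)²·(8-(24/5))²/(24·10000) = 4608/390625 m
Superposition: y = Σ y_i = 38672/3515625 m ≈ 0.011000 m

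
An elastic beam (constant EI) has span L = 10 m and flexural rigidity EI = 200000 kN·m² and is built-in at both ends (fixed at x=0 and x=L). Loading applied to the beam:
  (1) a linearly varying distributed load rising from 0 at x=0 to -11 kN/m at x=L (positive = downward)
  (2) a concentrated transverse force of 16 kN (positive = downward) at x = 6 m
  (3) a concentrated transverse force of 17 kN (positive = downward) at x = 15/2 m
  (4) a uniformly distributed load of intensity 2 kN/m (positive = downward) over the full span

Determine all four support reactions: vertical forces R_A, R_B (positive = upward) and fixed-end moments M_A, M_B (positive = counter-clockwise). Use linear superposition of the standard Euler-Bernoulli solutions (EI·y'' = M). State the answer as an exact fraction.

Load 1 — triangular load w₀=-11 kN/m (0→w₀ over full span):
  R_A = 3w₀L/20 = 3·(-11)·10/20 = -33/2 kN
  M_A = w₀L²/30 = (-11)·10²/30 = -110/3 kN·m
  R_B = 7w₀L/20 = 7·(-11)·10/20 = -77/2 kN
  M_B = -w₀L²/20 = -(-11)·10²/20 = 55 kN·m
Load 2 — point force P=16 kN at a=6 m (b=L-a=4):
  R_A = Pb²(3a+b)/L³ = 16·4²·(3·6+4)/10³ = 704/125 kN
  M_A = Pab²/L² = 16·6·4²/10² = 384/25 kN·m
  R_B = Pa²(a+3b)/L³ = 16·6²·(6+3·4)/10³ = 1296/125 kN
  M_B = -Pa²b/L² = -16·6²·4/10² = -576/25 kN·m
Load 3 — point force P=17 kN at a=15/2 m (b=L-a=5/2):
  R_A = Pb²(3a+b)/L³ = 17·(5/2)²·(3·(15/2)+(5/2))/10³ = 85/32 kN
  M_A = Pab²/L² = 17·(15/2)·(5/2)²/10² = 255/32 kN·m
  R_B = Pa²(a+3b)/L³ = 17·(15/2)²·((15/2)+3·(5/2))/10³ = 459/32 kN
  M_B = -Pa²b/L² = -17·(15/2)²·(5/2)/10² = -765/32 kN·m
Load 4 — uniform load w=2 kN/m over full span:
  R_A = wL/2 = 2·10/2 = 10 kN
  M_A = wL²/12 = 2·10²/12 = 50/3 kN·m
  R_B = wL/2 = 2·10/2 = 10 kN
  M_B = -wL²/12 = -2·10²/12 = -50/3 kN·m
Superposition: R_A = 7153/4000 kN, M_A = 2663/800 kN·m, R_B = -15153/4000 kN, M_B = -20671/2400 kN·m

R_A = 7153/4000 kN, M_A = 2663/800 kN·m, R_B = -15153/4000 kN, M_B = -20671/2400 kN·m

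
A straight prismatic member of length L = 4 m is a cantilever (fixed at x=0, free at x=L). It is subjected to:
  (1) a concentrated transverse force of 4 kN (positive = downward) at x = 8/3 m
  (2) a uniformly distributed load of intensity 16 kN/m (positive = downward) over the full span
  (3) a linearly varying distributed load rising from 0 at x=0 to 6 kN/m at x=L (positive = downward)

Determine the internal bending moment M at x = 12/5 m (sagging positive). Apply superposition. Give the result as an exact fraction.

Load 1 — point force P=4 kN at a=8/3 m (b=L-a=4/3):
  M_1 = -P(a-x)  [x≤a] = -4·((8/3)-(12/5)) = -16/15 kN·m
Load 2 — uniform load w=16 kN/m over full span:
  M_2 = -w(L-x)²/2 = -16·(4-(12/5))²/2 = -512/25 kN·m
Load 3 — triangular load w₀=6 kN/m (0→w₀ over full span):
  M_3 = w₀Lx/2 - w₀L²/3 - w₀x³/(6L) = 6·4·(12/5)/2 - 6·4²/3 - 6·(12/5)³/(6·4) = -832/125 kN·m
Superposition: M = Σ M_i = -10576/375 kN·m ≈ -28.202667 kN·m

M(12/5) = -10576/375 kN·m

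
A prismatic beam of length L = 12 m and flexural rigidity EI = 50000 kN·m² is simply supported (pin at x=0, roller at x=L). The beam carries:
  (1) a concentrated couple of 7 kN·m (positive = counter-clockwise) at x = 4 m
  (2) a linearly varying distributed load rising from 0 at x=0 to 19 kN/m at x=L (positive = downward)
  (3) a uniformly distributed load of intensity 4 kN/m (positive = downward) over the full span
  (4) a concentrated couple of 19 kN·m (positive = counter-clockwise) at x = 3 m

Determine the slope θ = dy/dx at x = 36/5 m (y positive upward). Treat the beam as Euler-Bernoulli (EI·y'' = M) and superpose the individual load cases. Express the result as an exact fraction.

θ(36/5) = 3589003/750000000 rad

Load 1 — applied couple M₀=7 kN·m at a=4 m (b=L-a=8):
  θ_1 = (M₀x²/(2L)-M₀(x-a)+C₁)/EI  [x>a] with C₁=M₀(3b²-L²)/(6L)=14/3 = (7·(36/5)²/(2·12)-7·((36/5)-4)+(14/3))/50000 = -49/937500 rad
Load 2 — triangular load w₀=19 kN/m (0→w₀ over full span):
  θ_2 = -w₀(7L⁴-30L²x²+15x⁴)/(360LEI) = -19·(7·12⁴-30·12²·(36/5)²+15·(36/5)⁴)/(360·12·50000) = 6612/1953125 rad
Load 3 — uniform load w=4 kN/m over full span:
  θ_3 = -w(L³-6Lx²+4x³)/(24EI) = -4·(12³-6·12·(36/5)²+4·(36/5)³)/(24·50000) = 666/390625 rad
Load 4 — applied couple M₀=19 kN·m at a=3 m (b=L-a=9):
  θ_4 = (M₀x²/(2L)-M₀(x-a)+C₁)/EI  [x>a] with C₁=M₀(3b²-L²)/(6L)=209/8 = (19·(36/5)²/(2·12)-19·((36/5)-3)+(209/8))/50000 = -2527/10000000 rad
Superposition: θ = Σ θ_i = 3589003/750000000 rad ≈ 0.004785 rad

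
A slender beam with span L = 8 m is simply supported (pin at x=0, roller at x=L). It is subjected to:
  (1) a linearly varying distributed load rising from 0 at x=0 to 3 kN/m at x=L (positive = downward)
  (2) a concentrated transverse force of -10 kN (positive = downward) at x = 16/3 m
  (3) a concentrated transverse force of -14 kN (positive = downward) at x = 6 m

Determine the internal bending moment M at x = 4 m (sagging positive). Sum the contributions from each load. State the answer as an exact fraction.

M(4) = -46/3 kN·m

Load 1 — triangular load w₀=3 kN/m (0→w₀ over full span):
  M_1 = w₀Lx/6 - w₀x³/(6L) = 3·8·4/6 - 3·4³/(6·8) = 12 kN·m
Load 2 — point force P=-10 kN at a=16/3 m (b=L-a=8/3):
  M_2 = Pbx/L  [x≤a] = (-10)·(8/3)·4/8 = -40/3 kN·m
Load 3 — point force P=-14 kN at a=6 m (b=L-a=2):
  M_3 = Pbx/L  [x≤a] = (-14)·2·4/8 = -14 kN·m
Superposition: M = Σ M_i = -46/3 kN·m ≈ -15.333333 kN·m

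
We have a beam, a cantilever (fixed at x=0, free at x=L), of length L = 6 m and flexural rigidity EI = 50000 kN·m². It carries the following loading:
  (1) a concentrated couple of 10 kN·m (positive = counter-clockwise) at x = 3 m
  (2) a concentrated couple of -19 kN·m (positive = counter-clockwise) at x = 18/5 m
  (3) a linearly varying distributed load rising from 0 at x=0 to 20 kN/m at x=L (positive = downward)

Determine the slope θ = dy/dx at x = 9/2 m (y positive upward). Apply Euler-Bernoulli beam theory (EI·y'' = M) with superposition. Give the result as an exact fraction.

θ(9/2) = -181713/16000000 rad

Load 1 — applied couple M₀=10 kN·m at a=3 m (b=L-a=3):
  θ_1 = M₀a/EI  [x>a] = 10·3/50000 = 3/5000 rad
Load 2 — applied couple M₀=-19 kN·m at a=18/5 m (b=L-a=12/5):
  θ_2 = M₀a/EI  [x>a] = (-19)·(18/5)/50000 = -171/125000 rad
Load 3 — triangular load w₀=20 kN/m (0→w₀ over full span):
  θ_3 = (w₀Lx²/4-w₀L²x/3-w₀x⁴/(24L))/EI = (20·6·(9/2)²/4-20·6²·(9/2)/3-20·(9/2)⁴/(24·6))/50000 = -6777/640000 rad
Superposition: θ = Σ θ_i = -181713/16000000 rad ≈ -0.011357 rad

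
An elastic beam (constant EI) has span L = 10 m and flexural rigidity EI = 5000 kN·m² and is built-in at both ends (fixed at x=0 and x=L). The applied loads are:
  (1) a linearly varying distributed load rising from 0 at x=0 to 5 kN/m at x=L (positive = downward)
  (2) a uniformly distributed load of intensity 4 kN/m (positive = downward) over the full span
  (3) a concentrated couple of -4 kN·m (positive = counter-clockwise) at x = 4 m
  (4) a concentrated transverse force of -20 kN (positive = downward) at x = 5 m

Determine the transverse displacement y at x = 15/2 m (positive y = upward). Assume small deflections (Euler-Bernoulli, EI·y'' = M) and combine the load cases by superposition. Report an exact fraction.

Load 1 — triangular load w₀=5 kN/m (0→w₀ over full span):
  y_1 = -w₀x²(L-x)²(x+2L)/(120LEI) = -5·(15/2)²·(10-(15/2))²·((15/2)+2·10)/(120·10·5000) = -33/4096 m
Load 2 — uniform load w=4 kN/m over full span:
  y_2 = -wx²(L-x)²/(24EI) = -4·(15/2)²·(10-(15/2))²/(24·5000) = -3/256 m
Load 3 — applied couple M₀=-4 kN·m at a=4 m (b=L-a=6):
  y_3 = (R_Ax³/6 - M_Ax²/2 - M₀(x-a)²/2)/EI  [x>a] with R_A=-72/125, M_A=-12/25 = ((-72/125)·(15/2)³/6 - (-12/25)·(15/2)²/2 - (-4)·((15/2)-4)²/2)/5000 = -1/2000 m
Load 4 — point force P=-20 kN at a=5 m (b=L-a=5):
  y_4 = -Pa²(L-x)²(3bL-(3b+a)(L-x))/(6L³EI)  [x>a] = -(-20)·5²·(10-(15/2))²·(3·5·10-(3·5+5)·(10-(15/2)))/(6·10³·5000) = 1/96 m
Superposition: y = Σ y_i = -15143/1536000 m ≈ -0.009859 m

y(15/2) = -15143/1536000 m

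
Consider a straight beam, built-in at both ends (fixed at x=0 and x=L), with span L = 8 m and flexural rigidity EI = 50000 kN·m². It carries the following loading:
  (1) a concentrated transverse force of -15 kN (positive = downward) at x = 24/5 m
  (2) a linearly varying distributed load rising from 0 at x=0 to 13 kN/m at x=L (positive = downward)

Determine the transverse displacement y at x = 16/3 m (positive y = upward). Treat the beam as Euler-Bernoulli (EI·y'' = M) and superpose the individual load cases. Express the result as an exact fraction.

Load 1 — point force P=-15 kN at a=24/5 m (b=L-a=16/5):
  y_1 = -Pa²(L-x)²(3bL-(3b+a)(L-x))/(6L³EI)  [x>a] = -(-15)·(24/5)²·(8-(16/3))²·(3·(16/5)·8-(3·(16/5)+(24/5))·(8-(16/3)))/(6·8³·50000) = 48/78125 m
Load 2 — triangular load w₀=13 kN/m (0→w₀ over full span):
  y_2 = -w₀x²(L-x)²(x+2L)/(120LEI) = -13·(16/3)²·(8-(16/3))²·((16/3)+2·8)/(120·8·50000) = -13312/11390625 m
Superposition: y = Σ y_i = -31568/56953125 m ≈ -0.000554 m

y(16/3) = -31568/56953125 m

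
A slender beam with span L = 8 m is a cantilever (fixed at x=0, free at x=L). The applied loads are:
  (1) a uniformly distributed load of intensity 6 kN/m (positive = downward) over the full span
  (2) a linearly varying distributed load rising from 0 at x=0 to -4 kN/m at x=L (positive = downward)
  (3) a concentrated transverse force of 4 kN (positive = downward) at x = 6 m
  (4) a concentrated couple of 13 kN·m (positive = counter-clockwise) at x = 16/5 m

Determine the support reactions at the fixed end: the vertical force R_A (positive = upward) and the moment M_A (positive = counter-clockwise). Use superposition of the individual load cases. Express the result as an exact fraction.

Load 1 — uniform load w=6 kN/m over full span:
  R_A = wL = 6·8 = 48 kN
  M_A = wL²/2 = 6·8²/2 = 192 kN·m
Load 2 — triangular load w₀=-4 kN/m (0→w₀ over full span):
  R_A = w₀L/2 = (-4)·8/2 = -16 kN
  M_A = w₀L²/3 = (-4)·8²/3 = -256/3 kN·m
Load 3 — point force P=4 kN at a=6 m (b=L-a=2):
  R_A = P = 4 kN
  M_A = Pa = 4·6 = 24 kN·m
Load 4 — applied couple M₀=13 kN·m at a=16/5 m (b=L-a=24/5):
  R_A = 0 kN
  M_A = -M₀ = -13 kN·m
Superposition: R_A = 36 kN, M_A = 353/3 kN·m

R_A = 36 kN, M_A = 353/3 kN·m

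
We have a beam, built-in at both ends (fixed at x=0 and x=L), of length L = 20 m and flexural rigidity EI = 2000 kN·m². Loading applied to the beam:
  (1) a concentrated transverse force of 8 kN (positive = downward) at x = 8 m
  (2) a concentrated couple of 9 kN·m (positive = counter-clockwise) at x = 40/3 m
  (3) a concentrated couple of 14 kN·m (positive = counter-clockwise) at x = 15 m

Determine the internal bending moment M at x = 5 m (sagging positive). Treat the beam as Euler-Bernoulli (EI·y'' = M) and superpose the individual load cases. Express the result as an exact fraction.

M(5) = 977/400 kN·m

Load 1 — point force P=8 kN at a=8 m (b=L-a=12):
  M_1 = Pb²(3a+b)x/L³ - Pab²/L²  [x≤a] = 8·12²·(3·8+12)·5/20³ - 8·8·12²/20² = 72/25 kN·m
Load 2 — applied couple M₀=9 kN·m at a=40/3 m (b=L-a=20/3):
  M_2 = R_Ax - M_A  [x≤a] with R_A=3/5, M_A=3 = (3/5)·5 - 3 = 0 kN·m
Load 3 — applied couple M₀=14 kN·m at a=15 m (b=L-a=5):
  M_3 = R_Ax - M_A  [x≤a] with R_A=63/80, M_A=35/8 = (63/80)·5 - (35/8) = -7/16 kN·m
Superposition: M = Σ M_i = 977/400 kN·m ≈ 2.442500 kN·m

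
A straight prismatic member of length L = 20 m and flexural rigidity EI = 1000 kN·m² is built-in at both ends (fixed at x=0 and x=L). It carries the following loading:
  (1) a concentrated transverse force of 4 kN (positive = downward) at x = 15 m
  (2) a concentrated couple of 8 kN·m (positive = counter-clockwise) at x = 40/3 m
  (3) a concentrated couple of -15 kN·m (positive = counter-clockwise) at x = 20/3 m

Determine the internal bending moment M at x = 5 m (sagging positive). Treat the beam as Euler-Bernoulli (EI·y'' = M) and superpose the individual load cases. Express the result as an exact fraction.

Load 1 — point force P=4 kN at a=15 m (b=L-a=5):
  M_1 = Pb²(3a+b)x/L³ - Pab²/L²  [x≤a] = 4·5²·(3·15+5)·5/20³ - 4·15·5²/20² = -5/8 kN·m
Load 2 — applied couple M₀=8 kN·m at a=40/3 m (b=L-a=20/3):
  M_2 = R_Ax - M_A  [x≤a] with R_A=8/15, M_A=8/3 = (8/15)·5 - (8/3) = 0 kN·m
Load 3 — applied couple M₀=-15 kN·m at a=20/3 m (b=L-a=40/3):
  M_3 = R_Ax - M_A  [x≤a] with R_A=-1, M_A=0 = (-1)·5 - 0 = -5 kN·m
Superposition: M = Σ M_i = -45/8 kN·m ≈ -5.625000 kN·m

M(5) = -45/8 kN·m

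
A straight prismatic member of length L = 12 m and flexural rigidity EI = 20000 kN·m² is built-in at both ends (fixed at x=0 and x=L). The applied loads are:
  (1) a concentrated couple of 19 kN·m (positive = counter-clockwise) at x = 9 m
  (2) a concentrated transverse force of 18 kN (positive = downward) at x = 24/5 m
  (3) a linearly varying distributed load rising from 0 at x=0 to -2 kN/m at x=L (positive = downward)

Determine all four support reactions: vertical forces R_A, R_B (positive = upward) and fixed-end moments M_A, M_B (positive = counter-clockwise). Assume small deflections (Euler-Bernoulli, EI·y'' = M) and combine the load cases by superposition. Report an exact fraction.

Load 1 — applied couple M₀=19 kN·m at a=9 m (b=L-a=3):
  R_A = 6M₀ab/L³ = 6·19·9·3/12³ = 57/32 kN
  M_A = M₀b(2a-b)/L² = 19·3·(2·9-3)/12² = 95/16 kN·m
  R_B = -6M₀ab/L³ = -6·19·9·3/12³ = -57/32 kN
  M_B = M₀a(2b-a)/L² = 19·9·(2·3-9)/12² = -57/16 kN·m
Load 2 — point force P=18 kN at a=24/5 m (b=L-a=36/5):
  R_A = Pb²(3a+b)/L³ = 18·(36/5)²·(3·(24/5)+(36/5))/12³ = 1458/125 kN
  M_A = Pab²/L² = 18·(24/5)·(36/5)²/12² = 3888/125 kN·m
  R_B = Pa²(a+3b)/L³ = 18·(24/5)²·((24/5)+3·(36/5))/12³ = 792/125 kN
  M_B = -Pa²b/L² = -18·(24/5)²·(36/5)/12² = -2592/125 kN·m
Load 3 — triangular load w₀=-2 kN/m (0→w₀ over full span):
  R_A = 3w₀L/20 = 3·(-2)·12/20 = -18/5 kN
  M_A = w₀L²/30 = (-2)·12²/30 = -48/5 kN·m
  R_B = 7w₀L/20 = 7·(-2)·12/20 = -42/5 kN
  M_B = -w₀L²/20 = -(-2)·12²/20 = 72/5 kN·m
Superposition: R_A = 39381/4000 kN, M_A = 54883/2000 kN·m, R_B = -15381/4000 kN, M_B = -19797/2000 kN·m

R_A = 39381/4000 kN, M_A = 54883/2000 kN·m, R_B = -15381/4000 kN, M_B = -19797/2000 kN·m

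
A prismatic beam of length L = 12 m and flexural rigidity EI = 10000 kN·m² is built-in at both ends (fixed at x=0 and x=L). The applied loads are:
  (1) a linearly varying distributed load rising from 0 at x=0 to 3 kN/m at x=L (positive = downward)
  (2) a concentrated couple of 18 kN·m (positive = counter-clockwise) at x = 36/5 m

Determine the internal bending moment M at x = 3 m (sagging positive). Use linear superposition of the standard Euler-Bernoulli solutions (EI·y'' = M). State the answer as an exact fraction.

Load 1 — triangular load w₀=3 kN/m (0→w₀ over full span):
  M_1 = 3w₀Lx/20 - w₀L²/30 - w₀x³/(6L) = 3·3·12·3/20 - 3·12²/30 - 3·3³/(6·12) = 27/40 kN·m
Load 2 — applied couple M₀=18 kN·m at a=36/5 m (b=L-a=24/5):
  M_2 = R_Ax - M_A  [x≤a] with R_A=54/25, M_A=144/25 = (54/25)·3 - (144/25) = 18/25 kN·m
Superposition: M = Σ M_i = 279/200 kN·m ≈ 1.395000 kN·m

M(3) = 279/200 kN·m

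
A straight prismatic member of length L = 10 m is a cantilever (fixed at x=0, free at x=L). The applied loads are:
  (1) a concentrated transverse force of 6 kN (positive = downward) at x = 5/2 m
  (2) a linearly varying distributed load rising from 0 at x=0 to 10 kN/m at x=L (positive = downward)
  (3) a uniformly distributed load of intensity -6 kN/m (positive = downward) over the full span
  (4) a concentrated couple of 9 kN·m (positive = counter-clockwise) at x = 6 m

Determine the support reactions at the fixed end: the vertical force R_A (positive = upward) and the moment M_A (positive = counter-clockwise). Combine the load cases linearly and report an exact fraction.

Load 1 — point force P=6 kN at a=5/2 m (b=L-a=15/2):
  R_A = P = 6 kN
  M_A = Pa = 6·(5/2) = 15 kN·m
Load 2 — triangular load w₀=10 kN/m (0→w₀ over full span):
  R_A = w₀L/2 = 10·10/2 = 50 kN
  M_A = w₀L²/3 = 10·10²/3 = 1000/3 kN·m
Load 3 — uniform load w=-6 kN/m over full span:
  R_A = wL = (-6)·10 = -60 kN
  M_A = wL²/2 = (-6)·10²/2 = -300 kN·m
Load 4 — applied couple M₀=9 kN·m at a=6 m (b=L-a=4):
  R_A = 0 kN
  M_A = -M₀ = -9 kN·m
Superposition: R_A = -4 kN, M_A = 118/3 kN·m

R_A = -4 kN, M_A = 118/3 kN·m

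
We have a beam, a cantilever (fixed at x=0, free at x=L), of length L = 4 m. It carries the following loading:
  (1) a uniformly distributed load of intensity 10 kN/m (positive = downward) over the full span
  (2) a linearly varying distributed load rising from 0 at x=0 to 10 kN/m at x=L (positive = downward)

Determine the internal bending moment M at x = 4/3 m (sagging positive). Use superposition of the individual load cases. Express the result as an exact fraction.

M(4/3) = -5120/81 kN·m

Load 1 — uniform load w=10 kN/m over full span:
  M_1 = -w(L-x)²/2 = -10·(4-(4/3))²/2 = -320/9 kN·m
Load 2 — triangular load w₀=10 kN/m (0→w₀ over full span):
  M_2 = w₀Lx/2 - w₀L²/3 - w₀x³/(6L) = 10·4·(4/3)/2 - 10·4²/3 - 10·(4/3)³/(6·4) = -2240/81 kN·m
Superposition: M = Σ M_i = -5120/81 kN·m ≈ -63.209877 kN·m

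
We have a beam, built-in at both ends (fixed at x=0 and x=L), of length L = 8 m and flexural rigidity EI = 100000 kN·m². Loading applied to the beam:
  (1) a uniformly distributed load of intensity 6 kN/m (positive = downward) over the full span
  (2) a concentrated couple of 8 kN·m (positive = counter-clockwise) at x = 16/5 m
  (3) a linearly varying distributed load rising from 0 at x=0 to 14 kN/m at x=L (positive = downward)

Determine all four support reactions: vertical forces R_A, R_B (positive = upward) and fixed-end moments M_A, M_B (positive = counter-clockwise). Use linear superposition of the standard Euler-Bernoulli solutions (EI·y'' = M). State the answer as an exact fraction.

Load 1 — uniform load w=6 kN/m over full span:
  R_A = wL/2 = 6·8/2 = 24 kN
  M_A = wL²/12 = 6·8²/12 = 32 kN·m
  R_B = wL/2 = 6·8/2 = 24 kN
  M_B = -wL²/12 = -6·8²/12 = -32 kN·m
Load 2 — applied couple M₀=8 kN·m at a=16/5 m (b=L-a=24/5):
  R_A = 6M₀ab/L³ = 6·8·(16/5)·(24/5)/8³ = 36/25 kN
  M_A = M₀b(2a-b)/L² = 8·(24/5)·(2·(16/5)-(24/5))/8² = 24/25 kN·m
  R_B = -6M₀ab/L³ = -6·8·(16/5)·(24/5)/8³ = -36/25 kN
  M_B = M₀a(2b-a)/L² = 8·(16/5)·(2·(24/5)-(16/5))/8² = 64/25 kN·m
Load 3 — triangular load w₀=14 kN/m (0→w₀ over full span):
  R_A = 3w₀L/20 = 3·14·8/20 = 84/5 kN
  M_A = w₀L²/30 = 14·8²/30 = 448/15 kN·m
  R_B = 7w₀L/20 = 7·14·8/20 = 196/5 kN
  M_B = -w₀L²/20 = -14·8²/20 = -224/5 kN·m
Superposition: R_A = 1056/25 kN, M_A = 4712/75 kN·m, R_B = 1544/25 kN, M_B = -1856/25 kN·m

R_A = 1056/25 kN, M_A = 4712/75 kN·m, R_B = 1544/25 kN, M_B = -1856/25 kN·m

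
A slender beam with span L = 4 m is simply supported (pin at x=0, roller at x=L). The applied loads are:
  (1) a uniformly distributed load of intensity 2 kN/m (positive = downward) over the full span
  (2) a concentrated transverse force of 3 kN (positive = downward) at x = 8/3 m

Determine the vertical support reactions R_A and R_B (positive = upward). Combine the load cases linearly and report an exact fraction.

R_A = 5 kN, R_B = 6 kN

Load 1 — uniform load w=2 kN/m over full span:
  R_A = wL/2 = 2·4/2 = 4 kN
  R_B = wL/2 = 2·4/2 = 4 kN
Load 2 — point force P=3 kN at a=8/3 m (b=L-a=4/3):
  R_A = Pb/L = 3·(4/3)/4 = 1 kN
  R_B = Pa/L = 3·(8/3)/4 = 2 kN
Superposition: R_A = 5 kN, R_B = 6 kN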